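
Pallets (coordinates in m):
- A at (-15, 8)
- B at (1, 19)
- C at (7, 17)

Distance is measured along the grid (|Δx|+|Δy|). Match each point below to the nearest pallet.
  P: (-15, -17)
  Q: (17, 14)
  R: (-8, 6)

P at (-15, -17):
  A: 25 m
  B: 52 m
  C: 56 m
  → nearest: A (25 m)
Q at (17, 14):
  A: 38 m
  B: 21 m
  C: 13 m
  → nearest: C (13 m)
R at (-8, 6):
  A: 9 m
  B: 22 m
  C: 26 m
  → nearest: A (9 m)

P→A; Q→C; R→A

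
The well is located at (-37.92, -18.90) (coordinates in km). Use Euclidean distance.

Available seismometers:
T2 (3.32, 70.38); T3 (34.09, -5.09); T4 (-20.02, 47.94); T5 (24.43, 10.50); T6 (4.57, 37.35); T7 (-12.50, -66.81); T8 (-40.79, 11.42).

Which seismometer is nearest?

Distances from (-37.92, -18.90):
T2: √((41.24)² + (89.28)²) = √(1700.7376 + 7970.9184) = 98.34 km
T3: √((72.01)² + (13.81)²) = √(5185.4401 + 190.7161) = 73.32 km
T4: √((17.90)² + (66.84)²) = √(320.4100 + 4467.5856) = 69.20 km
T5: √((62.35)² + (29.40)²) = √(3887.5225 + 864.3600) = 68.93 km
T6: √((42.49)² + (56.25)²) = √(1805.4001 + 3164.0625) = 70.49 km
T7: √((25.42)² + (-47.91)²) = √(646.1764 + 2295.3681) = 54.24 km
T8: √((-2.87)² + (30.32)²) = √(8.2369 + 919.3024) = 30.46 km
Minimum: T8 at 30.46 km.

T8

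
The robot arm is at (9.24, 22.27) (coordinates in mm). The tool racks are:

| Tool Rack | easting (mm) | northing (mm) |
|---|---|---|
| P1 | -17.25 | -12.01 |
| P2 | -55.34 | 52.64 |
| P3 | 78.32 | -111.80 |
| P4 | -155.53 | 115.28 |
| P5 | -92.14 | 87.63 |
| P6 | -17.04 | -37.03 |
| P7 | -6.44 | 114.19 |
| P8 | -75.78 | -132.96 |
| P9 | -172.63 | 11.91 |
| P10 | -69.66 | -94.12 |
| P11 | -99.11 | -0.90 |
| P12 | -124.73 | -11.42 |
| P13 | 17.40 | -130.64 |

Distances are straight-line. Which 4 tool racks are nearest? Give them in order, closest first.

P1, P6, P2, P7

Distances from (9.24, 22.27):
P1: 43.32 mm
P2: 71.36 mm
P3: 150.82 mm
P4: 189.21 mm
P5: 120.62 mm
P6: 64.86 mm
P7: 93.25 mm
P8: 176.99 mm
P9: 182.16 mm
P10: 140.61 mm
P11: 110.80 mm
P12: 138.14 mm
P13: 153.13 mm
Sorted: P1 (43.32 mm) < P6 (64.86 mm) < P2 (71.36 mm) < P7 (93.25 mm) < P11 (110.80 mm) < P5 (120.62 mm) < …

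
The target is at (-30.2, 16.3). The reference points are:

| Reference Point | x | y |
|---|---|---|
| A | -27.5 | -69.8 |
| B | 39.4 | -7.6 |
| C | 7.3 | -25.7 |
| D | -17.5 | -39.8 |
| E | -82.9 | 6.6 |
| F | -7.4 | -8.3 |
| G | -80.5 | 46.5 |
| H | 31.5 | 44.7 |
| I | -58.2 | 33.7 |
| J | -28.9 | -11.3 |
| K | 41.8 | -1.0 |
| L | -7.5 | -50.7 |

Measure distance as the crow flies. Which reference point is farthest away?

A

Distances from (-30.2, 16.3):
A: √((2.7)² + (-86.1)²) = √(7.290 + 7413.210) = 86.1
B: √((69.6)² + (-23.9)²) = √(4844.160 + 571.210) = 73.6
C: √((37.5)² + (-42.0)²) = √(1406.250 + 1764.000) = 56.3
D: √((12.7)² + (-56.1)²) = √(161.290 + 3147.210) = 57.5
E: √((-52.7)² + (-9.7)²) = √(2777.290 + 94.090) = 53.6
F: √((22.8)² + (-24.6)²) = √(519.840 + 605.160) = 33.5
G: √((-50.3)² + (30.2)²) = √(2530.090 + 912.040) = 58.7
H: √((61.7)² + (28.4)²) = √(3806.890 + 806.560) = 67.9
I: √((-28.0)² + (17.4)²) = √(784.000 + 302.760) = 33.0
J: √((1.3)² + (-27.6)²) = √(1.690 + 761.760) = 27.6
K: √((72.0)² + (-17.3)²) = √(5184.000 + 299.290) = 74.0
L: √((22.7)² + (-67.0)²) = √(515.290 + 4489.000) = 70.7
Maximum: A at 86.1.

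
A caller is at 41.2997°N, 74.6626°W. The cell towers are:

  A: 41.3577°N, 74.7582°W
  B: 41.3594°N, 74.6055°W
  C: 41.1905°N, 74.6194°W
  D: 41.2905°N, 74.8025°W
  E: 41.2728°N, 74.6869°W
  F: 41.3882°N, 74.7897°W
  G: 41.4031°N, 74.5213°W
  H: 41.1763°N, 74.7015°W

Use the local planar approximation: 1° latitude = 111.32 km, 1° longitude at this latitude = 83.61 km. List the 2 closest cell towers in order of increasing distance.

E, B

Distances from 41.2997°N, 74.6626°W:
A: √((0.0580·111.32)² + (-0.0956·83.61)²) = √(41.687167 + 63.889903) = 10.2751 km
B: √((0.0597·111.32)² + (0.0571·83.61)²) = √(44.166711 + 22.792327) = 8.1829 km
C: √((-0.1092·111.32)² + (0.0432·83.61)²) = √(147.771837 + 13.046197) = 12.6814 km
D: √((-0.0092·111.32)² + (-0.1399·83.61)²) = √(1.048871 + 136.820721) = 11.7418 km
E: √((-0.0269·111.32)² + (-0.0243·83.61)²) = √(8.967078 + 4.127898) = 3.6187 km
F: √((0.0885·111.32)² + (-0.1271·83.61)²) = √(97.058357 + 112.929537) = 14.4910 km
G: √((0.1034·111.32)² + (0.1413·83.61)²) = √(132.491334 + 139.572793) = 16.4944 km
H: √((-0.1234·111.32)² + (-0.0389·83.61)²) = √(188.702092 + 10.578294) = 14.1167 km
Sorted: E (3.6187 km) < B (8.1829 km) < A (10.2751 km) < D (11.7418 km) < …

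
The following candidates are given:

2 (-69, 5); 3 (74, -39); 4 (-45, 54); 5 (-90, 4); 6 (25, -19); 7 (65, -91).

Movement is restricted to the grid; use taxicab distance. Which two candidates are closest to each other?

Pairwise distances:
2–3: |143| + |-44| = 143 + 44 = 187
2–4: |24| + |49| = 24 + 49 = 73
2–5: |-21| + |-1| = 21 + 1 = 22
2–6: |94| + |-24| = 94 + 24 = 118
2–7: |134| + |-96| = 134 + 96 = 230
3–4: |-119| + |93| = 119 + 93 = 212
3–5: |-164| + |43| = 164 + 43 = 207
3–6: |-49| + |20| = 49 + 20 = 69
3–7: |-9| + |-52| = 9 + 52 = 61
4–5: |-45| + |-50| = 45 + 50 = 95
4–6: |70| + |-73| = 70 + 73 = 143
4–7: |110| + |-145| = 110 + 145 = 255
5–6: |115| + |-23| = 115 + 23 = 138
5–7: |155| + |-95| = 155 + 95 = 250
6–7: |40| + |-72| = 40 + 72 = 112
Closest pair: 2–5 at 22.

2 and 5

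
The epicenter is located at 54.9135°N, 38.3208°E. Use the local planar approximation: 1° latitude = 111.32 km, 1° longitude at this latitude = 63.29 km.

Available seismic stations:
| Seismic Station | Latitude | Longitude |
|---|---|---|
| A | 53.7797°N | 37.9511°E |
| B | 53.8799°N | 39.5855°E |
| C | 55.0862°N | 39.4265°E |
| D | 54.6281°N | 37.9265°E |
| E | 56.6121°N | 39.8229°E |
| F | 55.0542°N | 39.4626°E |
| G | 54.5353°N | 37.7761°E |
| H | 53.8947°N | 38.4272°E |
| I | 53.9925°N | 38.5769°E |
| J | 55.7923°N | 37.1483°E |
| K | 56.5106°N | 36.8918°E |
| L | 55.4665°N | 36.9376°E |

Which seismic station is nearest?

Distances from 54.9135°N, 38.3208°E:
A: √((-1.1338·111.32)² + (-0.3697·63.29)²) = √(15930.129292 + 547.481051) = 128.3651 km
B: √((-1.0336·111.32)² + (1.2647·63.29)²) = √(13238.884602 + 6406.859917) = 140.1633 km
C: √((0.1727·111.32)² + (1.1057·63.29)²) = √(369.599241 + 4897.165830) = 72.5725 km
D: √((-0.2854·111.32)² + (-0.3943·63.29)²) = √(1009.379158 + 622.764353) = 40.3998 km
E: √((1.6986·111.32)² + (1.5021·63.29)²) = √(35754.329227 + 9037.907322) = 211.6418 km
F: √((0.1407·111.32)² + (1.1418·63.29)²) = √(245.320923 + 5222.161140) = 73.9424 km
G: √((-0.3782·111.32)² + (-0.5447·63.29)²) = √(1772.513062 + 1188.461020) = 54.4148 km
H: √((-1.0188·111.32)² + (0.1064·63.29)²) = √(12862.466833 + 45.347510) = 113.6126 km
I: √((-0.9210·111.32)² + (0.2561·63.29)²) = √(10511.523262 + 262.717709) = 103.7990 km
J: √((0.8788·111.32)² + (-1.1725·63.29)²) = √(9570.320714 + 5506.756767) = 122.7888 km
K: √((1.5971·111.32)² + (-1.4290·63.29)²) = √(31608.989680 + 8179.648643) = 199.4709 km
L: √((0.5530·111.32)² + (-1.3832·63.29)²) = √(3789.628675 + 7663.729226) = 107.0204 km
Minimum: D at 40.3998 km.

D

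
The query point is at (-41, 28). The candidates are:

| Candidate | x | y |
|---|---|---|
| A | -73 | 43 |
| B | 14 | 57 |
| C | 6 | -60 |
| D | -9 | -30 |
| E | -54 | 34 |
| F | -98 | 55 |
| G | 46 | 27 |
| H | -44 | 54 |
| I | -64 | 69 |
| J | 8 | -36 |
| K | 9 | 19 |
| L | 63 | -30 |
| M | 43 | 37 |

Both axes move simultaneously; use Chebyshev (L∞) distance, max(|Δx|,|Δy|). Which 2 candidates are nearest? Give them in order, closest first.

Distances from (-41, 28):
A: 32
B: 55
C: 88
D: 58
E: 13
F: 57
G: 87
H: 26
I: 41
J: 64
K: 50
L: 104
M: 84
Sorted: E (13) < H (26) < A (32) < I (41) < …

E, H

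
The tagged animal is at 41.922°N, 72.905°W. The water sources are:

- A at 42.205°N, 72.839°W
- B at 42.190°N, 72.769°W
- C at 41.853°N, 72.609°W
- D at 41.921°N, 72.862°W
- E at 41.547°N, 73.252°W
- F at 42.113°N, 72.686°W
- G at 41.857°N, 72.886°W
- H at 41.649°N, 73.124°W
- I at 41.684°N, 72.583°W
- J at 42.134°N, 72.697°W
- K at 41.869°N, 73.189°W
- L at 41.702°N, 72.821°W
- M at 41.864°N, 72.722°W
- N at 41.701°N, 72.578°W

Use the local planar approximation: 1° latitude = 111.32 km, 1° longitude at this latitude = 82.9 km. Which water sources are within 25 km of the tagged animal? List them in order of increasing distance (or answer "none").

Distances from 41.922°N, 72.905°W:
A: 31.975 km
B: 31.893 km
C: 25.712 km
D: 3.566 km
E: 50.697 km
F: 27.959 km
G: 7.405 km
H: 35.400 km
I: 37.610 km
J: 29.228 km
K: 24.272 km
L: 25.461 km
M: 16.487 km
N: 36.607 km
Threshold 25 km: D (3.566 km), G (7.405 km), M (16.487 km), K (24.272 km) are within range.

D, G, M, K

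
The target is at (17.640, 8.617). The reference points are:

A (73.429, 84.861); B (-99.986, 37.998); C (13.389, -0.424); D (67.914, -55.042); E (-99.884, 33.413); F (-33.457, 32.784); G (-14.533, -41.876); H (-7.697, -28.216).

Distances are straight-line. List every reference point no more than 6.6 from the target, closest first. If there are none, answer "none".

Distances from (17.640, 8.617):
A: 94.475
B: 121.240
C: 9.991
D: 81.117
E: 120.111
F: 56.524
G: 59.872
H: 44.706
Threshold 6.6: none within range.

none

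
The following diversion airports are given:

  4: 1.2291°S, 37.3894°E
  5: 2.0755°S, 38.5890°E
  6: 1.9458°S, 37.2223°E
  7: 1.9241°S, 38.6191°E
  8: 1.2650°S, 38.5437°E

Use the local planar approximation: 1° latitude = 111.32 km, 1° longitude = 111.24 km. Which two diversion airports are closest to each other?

5 and 7

Pairwise distances:
5–7: 17.1832 km
7–8: 73.8489 km
4–6: 81.9198 km
5–8: 90.3655 km
4–8: 128.4665 km
5–6: 152.7158 km
6–7: 155.3988 km
4–7: 157.1551 km
4–5: 163.3549 km
6–8: 165.3796 km
Closest pair: 5–7 at 17.1832 km.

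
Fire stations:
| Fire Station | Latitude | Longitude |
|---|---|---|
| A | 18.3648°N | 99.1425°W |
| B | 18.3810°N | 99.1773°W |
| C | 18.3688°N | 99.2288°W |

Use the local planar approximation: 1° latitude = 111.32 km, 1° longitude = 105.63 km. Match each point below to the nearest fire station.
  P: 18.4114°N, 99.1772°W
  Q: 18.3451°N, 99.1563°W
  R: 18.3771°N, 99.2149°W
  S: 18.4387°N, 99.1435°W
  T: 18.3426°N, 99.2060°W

P→B; Q→A; R→C; S→B; T→C

P at 18.4114°N, 99.1772°W:
  A: 6.3518 km
  B: 3.3841 km
  C: 7.2247 km
  → nearest: B (3.3841 km)
Q at 18.3451°N, 99.1563°W:
  A: 2.6333 km
  B: 4.5707 km
  C: 8.0999 km
  → nearest: A (2.6333 km)
R at 18.3771°N, 99.2149°W:
  A: 7.7692 km
  B: 3.9953 km
  C: 1.7348 km
  → nearest: C (1.7348 km)
S at 18.4387°N, 99.1435°W:
  A: 8.2272 km
  B: 7.3487 km
  C: 11.9051 km
  → nearest: B (7.3487 km)
T at 18.3426°N, 99.2060°W:
  A: 7.1483 km
  B: 5.2406 km
  C: 3.7824 km
  → nearest: C (3.7824 km)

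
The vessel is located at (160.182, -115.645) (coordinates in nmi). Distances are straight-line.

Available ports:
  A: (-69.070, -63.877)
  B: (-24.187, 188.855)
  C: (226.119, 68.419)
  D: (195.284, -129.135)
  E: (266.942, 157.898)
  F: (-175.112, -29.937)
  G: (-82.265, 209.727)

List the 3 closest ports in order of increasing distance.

Distances from (160.182, -115.645):
A: √((-229.252)² + (51.768)²) = √(52556.47950 + 2679.92582) = 235.024 nmi
B: √((-184.369)² + (304.500)²) = √(33991.92816 + 92720.25000) = 355.967 nmi
C: √((65.937)² + (184.064)²) = √(4347.68797 + 33879.55610) = 195.518 nmi
D: √((35.102)² + (-13.490)²) = √(1232.15040 + 181.98010) = 37.605 nmi
E: √((106.760)² + (273.543)²) = √(11397.69760 + 74825.77285) = 293.638 nmi
F: √((-335.294)² + (85.708)²) = √(112422.06644 + 7345.86126) = 346.075 nmi
G: √((-242.447)² + (325.372)²) = √(58780.54781 + 105866.93838) = 405.768 nmi
Sorted: D (37.605 nmi) < C (195.518 nmi) < A (235.024 nmi) < E (293.638 nmi) < F (346.075 nmi) < …

D, C, A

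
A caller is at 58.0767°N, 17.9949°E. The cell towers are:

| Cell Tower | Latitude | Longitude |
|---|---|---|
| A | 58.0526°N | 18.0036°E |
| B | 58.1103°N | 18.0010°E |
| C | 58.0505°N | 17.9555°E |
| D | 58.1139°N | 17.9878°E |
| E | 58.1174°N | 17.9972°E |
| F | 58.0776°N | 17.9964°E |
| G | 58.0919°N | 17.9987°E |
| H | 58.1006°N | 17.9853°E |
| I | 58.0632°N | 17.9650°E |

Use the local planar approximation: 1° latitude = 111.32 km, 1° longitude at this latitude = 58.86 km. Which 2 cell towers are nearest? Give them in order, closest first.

Distances from 58.0767°N, 17.9949°E:
A: 2.7312 km
B: 3.7575 km
C: 3.7262 km
D: 4.1621 km
E: 4.5327 km
F: 0.1335 km
G: 1.7068 km
H: 2.7199 km
I: 2.3143 km
Sorted: F (0.1335 km) < G (1.7068 km) < I (2.3143 km) < H (2.7199 km) < …

F, G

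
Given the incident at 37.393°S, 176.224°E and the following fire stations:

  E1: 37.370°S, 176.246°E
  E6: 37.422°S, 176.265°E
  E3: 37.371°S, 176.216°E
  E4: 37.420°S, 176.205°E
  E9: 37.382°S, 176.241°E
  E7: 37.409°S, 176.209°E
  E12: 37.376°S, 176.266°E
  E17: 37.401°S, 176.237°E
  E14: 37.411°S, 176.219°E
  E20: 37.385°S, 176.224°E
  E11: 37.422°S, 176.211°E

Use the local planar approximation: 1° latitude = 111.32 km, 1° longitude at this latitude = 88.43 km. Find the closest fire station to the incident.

Distances from 37.393°S, 176.224°E:
E1: √((0.023·111.32)² + (0.022·88.43)²) = √(6.55544 + 3.78481) = 3.216 km
E6: √((-0.029·111.32)² + (0.041·88.43)²) = √(10.42179 + 13.14519) = 4.855 km
E3: √((0.022·111.32)² + (-0.008·88.43)²) = √(5.99780 + 0.50047) = 2.549 km
E4: √((-0.027·111.32)² + (-0.019·88.43)²) = √(9.03387 + 2.82297) = 3.443 km
E9: √((0.011·111.32)² + (0.017·88.43)²) = √(1.49945 + 2.25994) = 1.939 km
E7: √((-0.016·111.32)² + (-0.015·88.43)²) = √(3.17239 + 1.75947) = 2.221 km
E12: √((0.017·111.32)² + (0.042·88.43)²) = √(3.58133 + 13.79424) = 4.168 km
E17: √((-0.008·111.32)² + (0.013·88.43)²) = √(0.79310 + 1.32156) = 1.454 km
E14: √((-0.018·111.32)² + (-0.005·88.43)²) = √(4.01505 + 0.19550) = 2.052 km
E20: √((0.008·111.32)² + (0.000·88.43)²) = √(0.79310 + 0.00000) = 0.891 km
E11: √((-0.029·111.32)² + (-0.013·88.43)²) = √(10.42179 + 1.32156) = 3.427 km
Minimum: E20 at 0.891 km.

E20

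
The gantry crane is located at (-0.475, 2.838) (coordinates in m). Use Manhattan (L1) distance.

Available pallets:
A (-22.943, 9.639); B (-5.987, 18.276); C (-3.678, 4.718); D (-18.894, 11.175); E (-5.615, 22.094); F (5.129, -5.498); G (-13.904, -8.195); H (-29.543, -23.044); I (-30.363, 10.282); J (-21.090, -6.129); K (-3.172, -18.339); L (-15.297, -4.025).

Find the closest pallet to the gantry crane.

C

Distances from (-0.475, 2.838):
A: |-22.468| + |6.801| = 22.468 + 6.801 = 29.269 m
B: |-5.512| + |15.438| = 5.512 + 15.438 = 20.950 m
C: |-3.203| + |1.880| = 3.203 + 1.880 = 5.083 m
D: |-18.419| + |8.337| = 18.419 + 8.337 = 26.756 m
E: |-5.140| + |19.256| = 5.140 + 19.256 = 24.396 m
F: |5.604| + |-8.336| = 5.604 + 8.336 = 13.940 m
G: |-13.429| + |-11.033| = 13.429 + 11.033 = 24.462 m
H: |-29.068| + |-25.882| = 29.068 + 25.882 = 54.950 m
I: |-29.888| + |7.444| = 29.888 + 7.444 = 37.332 m
J: |-20.615| + |-8.967| = 20.615 + 8.967 = 29.582 m
K: |-2.697| + |-21.177| = 2.697 + 21.177 = 23.874 m
L: |-14.822| + |-6.863| = 14.822 + 6.863 = 21.685 m
Minimum: C at 5.083 m.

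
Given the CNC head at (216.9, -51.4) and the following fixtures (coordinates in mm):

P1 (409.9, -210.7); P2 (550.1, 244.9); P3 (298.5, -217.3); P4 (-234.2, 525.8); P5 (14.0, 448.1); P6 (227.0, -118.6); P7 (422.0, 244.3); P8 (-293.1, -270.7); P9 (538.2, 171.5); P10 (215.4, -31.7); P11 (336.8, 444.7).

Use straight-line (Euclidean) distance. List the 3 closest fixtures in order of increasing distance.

P10, P6, P3

Distances from (216.9, -51.4):
P1: √((193.0)² + (-159.3)²) = √(37249.000 + 25376.490) = 250.3 mm
P2: √((333.2)² + (296.3)²) = √(111022.240 + 87793.690) = 445.9 mm
P3: √((81.6)² + (-165.9)²) = √(6658.560 + 27522.810) = 184.9 mm
P4: √((-451.1)² + (577.2)²) = √(203491.210 + 333159.840) = 732.6 mm
P5: √((-202.9)² + (499.5)²) = √(41168.410 + 249500.250) = 539.1 mm
P6: √((10.1)² + (-67.2)²) = √(102.010 + 4515.840) = 68.0 mm
P7: √((205.1)² + (295.7)²) = √(42066.010 + 87438.490) = 359.9 mm
P8: √((-510.0)² + (-219.3)²) = √(260100.000 + 48092.490) = 555.2 mm
P9: √((321.3)² + (222.9)²) = √(103233.690 + 49684.410) = 391.0 mm
P10: √((-1.5)² + (19.7)²) = √(2.250 + 388.090) = 19.8 mm
P11: √((119.9)² + (496.1)²) = √(14376.010 + 246115.210) = 510.4 mm
Sorted: P10 (19.8 mm) < P6 (68.0 mm) < P3 (184.9 mm) < P1 (250.3 mm) < P7 (359.9 mm) < …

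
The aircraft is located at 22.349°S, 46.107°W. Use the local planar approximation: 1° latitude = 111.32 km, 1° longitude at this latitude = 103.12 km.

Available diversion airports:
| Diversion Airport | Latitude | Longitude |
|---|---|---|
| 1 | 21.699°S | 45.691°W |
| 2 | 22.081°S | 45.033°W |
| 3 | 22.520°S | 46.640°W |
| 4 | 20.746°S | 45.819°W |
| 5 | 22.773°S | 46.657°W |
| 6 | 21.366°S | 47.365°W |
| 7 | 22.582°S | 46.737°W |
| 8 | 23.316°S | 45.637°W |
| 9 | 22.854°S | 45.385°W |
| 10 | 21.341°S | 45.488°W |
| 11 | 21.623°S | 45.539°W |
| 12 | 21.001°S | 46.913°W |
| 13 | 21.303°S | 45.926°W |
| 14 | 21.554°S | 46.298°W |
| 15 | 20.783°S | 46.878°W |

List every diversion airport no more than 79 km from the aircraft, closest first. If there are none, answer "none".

Distances from 22.349°S, 46.107°W:
1: √((0.650·111.32)² + (0.416·103.12)²) = √(5235.68016 + 1840.23154) = 84.118 km
2: √((0.268·111.32)² + (1.074·103.12)²) = √(890.05324 + 12265.75742) = 114.699 km
3: √((-0.171·111.32)² + (-0.533·103.12)²) = √(362.35864 + 3020.92697) = 58.166 km
4: √((1.603·111.32)² + (0.288·103.12)²) = √(31842.96064 + 882.00447) = 180.900 km
5: √((-0.424·111.32)² + (-0.550·103.12)²) = √(2227.80979 + 3216.70466) = 73.787 km
6: √((0.983·111.32)² + (-1.258·103.12)²) = √(11974.39089 + 16828.56525) = 169.714 km
7: √((-0.233·111.32)² + (-0.630·103.12)²) = √(672.75702 + 4220.52918) = 69.952 km
8: √((-0.967·111.32)² + (0.470·103.12)²) = √(11587.75604 + 2348.99193) = 118.054 km
9: √((-0.505·111.32)² + (0.722·103.12)²) = √(3160.30612 + 5543.19560) = 93.293 km
10: √((1.008·111.32)² + (0.619·103.12)²) = √(12591.20978 + 4074.43231) = 129.095 km
11: √((0.726·111.32)² + (0.568·103.12)²) = √(6531.60085 + 3430.69793) = 99.811 km
12: √((1.348·111.32)² + (-0.806·103.12)²) = √(22517.81152 + 6908.05668) = 171.540 km
13: √((1.046·111.32)² + (0.181·103.12)²) = √(13558.44127 + 348.37177) = 117.927 km
14: √((0.795·111.32)² + (-0.191·103.12)²) = √(7832.14380 + 387.92926) = 90.665 km
15: √((1.566·111.32)² + (-0.771·103.12)²) = √(30389.94477 + 6321.12771) = 191.601 km
Threshold 79 km: 3 (58.166 km), 7 (69.952 km), 5 (73.787 km) are within range.

3, 7, 5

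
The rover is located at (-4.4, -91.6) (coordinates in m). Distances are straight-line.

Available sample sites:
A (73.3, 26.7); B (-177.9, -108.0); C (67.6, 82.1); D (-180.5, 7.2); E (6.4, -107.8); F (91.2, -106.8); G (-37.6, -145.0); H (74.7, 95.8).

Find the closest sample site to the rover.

E

Distances from (-4.4, -91.6):
A: √((77.7)² + (118.3)²) = √(6037.290 + 13994.890) = 141.5 m
B: √((-173.5)² + (-16.4)²) = √(30102.250 + 268.960) = 174.3 m
C: √((72.0)² + (173.7)²) = √(5184.000 + 30171.690) = 188.0 m
D: √((-176.1)² + (98.8)²) = √(31011.210 + 9761.440) = 201.9 m
E: √((10.8)² + (-16.2)²) = √(116.640 + 262.440) = 19.5 m
F: √((95.6)² + (-15.2)²) = √(9139.360 + 231.040) = 96.8 m
G: √((-33.2)² + (-53.4)²) = √(1102.240 + 2851.560) = 62.9 m
H: √((79.1)² + (187.4)²) = √(6256.810 + 35118.760) = 203.4 m
Minimum: E at 19.5 m.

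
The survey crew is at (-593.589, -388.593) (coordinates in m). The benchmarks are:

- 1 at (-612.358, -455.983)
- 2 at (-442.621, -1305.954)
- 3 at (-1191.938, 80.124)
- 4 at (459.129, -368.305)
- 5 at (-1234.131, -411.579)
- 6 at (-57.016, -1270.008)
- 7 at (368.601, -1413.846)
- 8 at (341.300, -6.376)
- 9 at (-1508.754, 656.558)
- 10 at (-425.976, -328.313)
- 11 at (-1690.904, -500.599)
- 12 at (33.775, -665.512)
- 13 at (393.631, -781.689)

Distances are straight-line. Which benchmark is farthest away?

Distances from (-593.589, -388.593):
1: √((-18.769)² + (-67.390)²) = √(352.27536 + 4541.41210) = 69.955 m
2: √((150.968)² + (-917.361)²) = √(22791.33702 + 841551.20432) = 929.700 m
3: √((-598.349)² + (468.717)²) = √(358021.52580 + 219695.62609) = 760.077 m
4: √((1052.718)² + (20.288)²) = √(1108215.18752 + 411.60294) = 1052.913 m
5: √((-640.542)² + (-22.986)²) = √(410294.05376 + 528.35620) = 640.954 m
6: √((536.573)² + (-881.415)²) = √(287910.58433 + 776892.40222) = 1031.893 m
7: √((962.190)² + (-1025.253)²) = √(925809.59610 + 1051143.71401) = 1406.042 m
8: √((934.889)² + (382.217)²) = √(874017.44232 + 146089.83509) = 1010.004 m
9: √((-915.165)² + (1045.151)²) = √(837526.97722 + 1092340.61280) = 1389.197 m
10: √((167.613)² + (60.280)²) = √(28094.11777 + 3633.67840) = 178.123 m
11: √((-1097.315)² + (-112.006)²) = √(1204100.20923 + 12545.34404) = 1103.017 m
12: √((627.364)² + (-276.919)²) = √(393585.58850 + 76684.13256) = 685.762 m
13: √((987.220)² + (-393.096)²) = √(974603.32840 + 154524.46522) = 1062.604 m
Maximum: 7 at 1406.042 m.

7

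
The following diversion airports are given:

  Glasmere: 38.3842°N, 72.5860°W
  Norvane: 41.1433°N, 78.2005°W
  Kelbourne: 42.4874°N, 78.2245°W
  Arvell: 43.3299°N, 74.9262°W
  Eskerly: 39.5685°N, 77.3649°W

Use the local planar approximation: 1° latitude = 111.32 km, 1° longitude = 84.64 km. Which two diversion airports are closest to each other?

Pairwise distances:
Glasmere–Norvane: 565.8291 km
Glasmere–Kelbourne: 660.6041 km
Glasmere–Arvell: 585.1023 km
Glasmere–Eskerly: 425.4290 km
Norvane–Kelbourne: 149.6390 km
Norvane–Arvell: 368.8554 km
Norvane–Eskerly: 189.0357 km
Kelbourne–Arvell: 294.5010 km
Kelbourne–Eskerly: 332.9779 km
Arvell–Eskerly: 466.8312 km
Closest pair: Norvane–Kelbourne at 149.6390 km.

Norvane and Kelbourne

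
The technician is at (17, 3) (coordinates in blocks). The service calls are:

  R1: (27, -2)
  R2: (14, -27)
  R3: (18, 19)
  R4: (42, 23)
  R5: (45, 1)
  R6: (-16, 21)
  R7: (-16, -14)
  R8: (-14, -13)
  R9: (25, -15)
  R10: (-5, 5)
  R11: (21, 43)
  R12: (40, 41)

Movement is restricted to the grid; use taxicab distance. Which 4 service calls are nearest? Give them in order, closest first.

R1, R3, R10, R9

Distances from (17, 3):
R1: |10| + |-5| = 10 + 5 = 15 blocks
R2: |-3| + |-30| = 3 + 30 = 33 blocks
R3: |1| + |16| = 1 + 16 = 17 blocks
R4: |25| + |20| = 25 + 20 = 45 blocks
R5: |28| + |-2| = 28 + 2 = 30 blocks
R6: |-33| + |18| = 33 + 18 = 51 blocks
R7: |-33| + |-17| = 33 + 17 = 50 blocks
R8: |-31| + |-16| = 31 + 16 = 47 blocks
R9: |8| + |-18| = 8 + 18 = 26 blocks
R10: |-22| + |2| = 22 + 2 = 24 blocks
R11: |4| + |40| = 4 + 40 = 44 blocks
R12: |23| + |38| = 23 + 38 = 61 blocks
Sorted: R1 (15 blocks) < R3 (17 blocks) < R10 (24 blocks) < R9 (26 blocks) < R5 (30 blocks) < R2 (33 blocks) < …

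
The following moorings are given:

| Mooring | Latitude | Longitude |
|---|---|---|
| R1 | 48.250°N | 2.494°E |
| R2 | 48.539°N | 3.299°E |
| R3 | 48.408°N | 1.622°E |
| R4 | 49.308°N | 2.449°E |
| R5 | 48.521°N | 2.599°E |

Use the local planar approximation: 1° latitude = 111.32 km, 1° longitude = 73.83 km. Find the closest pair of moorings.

Pairwise distances:
R1–R2: √((0.289·111.32)² + (0.805·73.83)²) = √(1035.00413 + 3532.29932) = 67.582 km
R1–R3: √((0.158·111.32)² + (-0.872·73.83)²) = √(309.35744 + 4144.75350) = 66.739 km
R1–R4: √((1.058·111.32)² + (-0.045·73.83)²) = √(13871.31809 + 11.03801) = 117.823 km
R1–R5: √((0.271·111.32)² + (0.105·73.83)²) = √(910.09133 + 60.09583) = 31.148 km
R2–R3: √((-0.131·111.32)² + (-1.677·73.83)²) = √(212.66156 + 15329.63668) = 124.669 km
R2–R4: √((0.769·111.32)² + (-0.850·73.83)²) = √(7328.22972 + 3938.25278) = 106.144 km
R2–R5: √((-0.018·111.32)² + (-0.700·73.83)²) = √(4.01505 + 2670.92576) = 51.720 km
R3–R4: √((0.900·111.32)² + (0.827·73.83)²) = √(10037.63534 + 3728.00732) = 117.327 km
R3–R5: √((0.113·111.32)² + (0.977·73.83)²) = √(158.23527 + 5203.01244) = 73.221 km
R4–R5: √((-0.787·111.32)² + (0.150·73.83)²) = √(7675.30885 + 122.64455) = 88.306 km
Closest pair: R1–R5 at 31.148 km.

R1 and R5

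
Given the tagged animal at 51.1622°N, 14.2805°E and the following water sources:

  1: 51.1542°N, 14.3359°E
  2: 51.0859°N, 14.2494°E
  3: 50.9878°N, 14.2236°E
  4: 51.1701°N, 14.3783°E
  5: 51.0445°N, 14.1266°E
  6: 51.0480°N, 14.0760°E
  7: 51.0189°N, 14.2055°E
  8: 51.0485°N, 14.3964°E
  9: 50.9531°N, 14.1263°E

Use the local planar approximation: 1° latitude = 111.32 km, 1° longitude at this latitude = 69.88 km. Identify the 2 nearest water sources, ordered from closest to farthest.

1, 4

Distances from 51.1622°N, 14.2805°E:
1: √((-0.0080·111.32)² + (0.0554·69.88)²) = √(0.793097 + 14.987366) = 3.9725 km
2: √((-0.0763·111.32)² + (-0.0311·69.88)²) = √(72.143211 + 4.723094) = 8.7673 km
3: √((-0.1744·111.32)² + (-0.0569·69.88)²) = √(376.911472 + 15.809944) = 19.8172 km
4: √((0.0079·111.32)² + (0.0978·69.88)²) = √(0.773394 + 46.707164) = 6.8906 km
5: √((-0.1177·111.32)² + (-0.1539·69.88)²) = √(171.671942 + 115.659959) = 16.9509 km
6: √((-0.1142·111.32)² + (-0.2045·69.88)²) = √(161.613860 + 204.217247) = 19.1267 km
7: √((-0.1433·111.32)² + (-0.0750·69.88)²) = √(254.471281 + 27.468081) = 16.7911 km
8: √((-0.1137·111.32)² + (0.1159·69.88)²) = √(160.201775 + 65.595291) = 15.0265 km
9: √((-0.2091·111.32)² + (-0.1542·69.88)²) = √(541.819288 + 116.111314) = 25.6502 km
Sorted: 1 (3.9725 km) < 4 (6.8906 km) < 2 (8.7673 km) < 8 (15.0265 km) < …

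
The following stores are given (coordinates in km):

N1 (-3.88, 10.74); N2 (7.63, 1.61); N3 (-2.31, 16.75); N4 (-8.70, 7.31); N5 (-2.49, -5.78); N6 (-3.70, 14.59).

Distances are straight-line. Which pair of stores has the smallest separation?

Pairwise distances:
N1–N2: 14.69 km
N1–N3: 6.21 km
N1–N4: 5.92 km
N1–N5: 16.58 km
N1–N6: 3.85 km
N2–N3: 18.11 km
N2–N4: 17.30 km
N2–N5: 12.53 km
N2–N6: 17.23 km
N3–N4: 11.40 km
N3–N5: 22.53 km
N3–N6: 2.57 km
N4–N5: 14.49 km
N4–N6: 8.83 km
N5–N6: 20.41 km
Closest pair: N3–N6 at 2.57 km.

N3 and N6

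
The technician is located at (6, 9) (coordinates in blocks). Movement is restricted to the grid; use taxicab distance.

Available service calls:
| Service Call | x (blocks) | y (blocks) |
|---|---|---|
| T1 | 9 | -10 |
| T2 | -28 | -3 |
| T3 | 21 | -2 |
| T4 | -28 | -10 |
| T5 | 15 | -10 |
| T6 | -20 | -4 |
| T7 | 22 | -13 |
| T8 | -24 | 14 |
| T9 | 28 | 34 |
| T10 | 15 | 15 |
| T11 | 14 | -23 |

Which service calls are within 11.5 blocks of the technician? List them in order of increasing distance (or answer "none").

none

Distances from (6, 9):
T1: |3| + |-19| = 3 + 19 = 22 blocks
T2: |-34| + |-12| = 34 + 12 = 46 blocks
T3: |15| + |-11| = 15 + 11 = 26 blocks
T4: |-34| + |-19| = 34 + 19 = 53 blocks
T5: |9| + |-19| = 9 + 19 = 28 blocks
T6: |-26| + |-13| = 26 + 13 = 39 blocks
T7: |16| + |-22| = 16 + 22 = 38 blocks
T8: |-30| + |5| = 30 + 5 = 35 blocks
T9: |22| + |25| = 22 + 25 = 47 blocks
T10: |9| + |6| = 9 + 6 = 15 blocks
T11: |8| + |-32| = 8 + 32 = 40 blocks
Threshold 11.5 blocks: none within range.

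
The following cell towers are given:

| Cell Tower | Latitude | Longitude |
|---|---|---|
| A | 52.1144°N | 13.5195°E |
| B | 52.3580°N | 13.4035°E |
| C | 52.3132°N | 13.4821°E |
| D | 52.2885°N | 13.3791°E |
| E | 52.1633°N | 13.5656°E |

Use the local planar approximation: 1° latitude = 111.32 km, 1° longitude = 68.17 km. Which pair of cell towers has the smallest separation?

A and E

Pairwise distances:
A–B: √((0.2436·111.32)² + (-0.1160·68.17)²) = √(735.361626 + 62.532036) = 28.2470 km
A–C: √((0.1988·111.32)² + (-0.0374·68.17)²) = √(489.755312 + 6.500246) = 22.2768 km
A–D: √((0.1741·111.32)² + (-0.1404·68.17)²) = √(375.615874 + 91.605343) = 21.6153 km
A–E: √((0.0489·111.32)² + (0.0461·68.17)²) = √(29.632215 + 9.876167) = 6.2856 km
B–C: √((-0.0448·111.32)² + (0.0786·68.17)²) = √(24.871525 + 28.709900) = 7.3199 km
B–D: √((-0.0695·111.32)² + (-0.0244·68.17)²) = √(59.857146 + 2.766727) = 7.9135 km
B–E: √((-0.1947·111.32)² + (0.1621·68.17)²) = √(469.762449 + 122.110390) = 24.3284 km
C–D: √((-0.0247·111.32)² + (-0.1030·68.17)²) = √(7.560322 + 49.301603) = 7.5407 km
C–E: √((-0.1499·111.32)² + (0.0835·68.17)²) = √(278.451564 + 32.401084) = 17.6310 km
D–E: √((-0.1252·111.32)² + (0.1865·68.17)²) = √(194.247328 + 161.638295) = 18.8649 km
Closest pair: A–E at 6.2856 km.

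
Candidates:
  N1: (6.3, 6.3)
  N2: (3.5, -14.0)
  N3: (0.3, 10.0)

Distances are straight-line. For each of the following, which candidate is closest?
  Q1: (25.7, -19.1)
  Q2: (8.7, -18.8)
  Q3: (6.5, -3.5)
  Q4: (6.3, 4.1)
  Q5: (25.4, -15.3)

Q1→N2; Q2→N2; Q3→N1; Q4→N1; Q5→N2

Q1 at (25.7, -19.1):
  N1: 32.0
  N2: 22.8
  N3: 38.6
  → nearest: N2 (22.8)
Q2 at (8.7, -18.8):
  N1: 25.2
  N2: 7.1
  N3: 30.0
  → nearest: N2 (7.1)
Q3 at (6.5, -3.5):
  N1: 9.8
  N2: 10.9
  N3: 14.9
  → nearest: N1 (9.8)
Q4 at (6.3, 4.1):
  N1: 2.2
  N2: 18.3
  N3: 8.4
  → nearest: N1 (2.2)
Q5 at (25.4, -15.3):
  N1: 28.8
  N2: 21.9
  N3: 35.6
  → nearest: N2 (21.9)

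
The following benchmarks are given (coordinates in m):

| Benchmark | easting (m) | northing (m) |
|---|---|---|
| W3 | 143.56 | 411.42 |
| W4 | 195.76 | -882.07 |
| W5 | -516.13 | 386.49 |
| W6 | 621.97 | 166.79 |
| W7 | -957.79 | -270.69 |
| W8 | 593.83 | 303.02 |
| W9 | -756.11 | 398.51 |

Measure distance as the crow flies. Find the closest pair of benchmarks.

W6 and W8

Pairwise distances:
W3–W4: 1294.54 m
W3–W5: 660.16 m
W3–W6: 537.33 m
W3–W7: 1295.47 m
W3–W8: 463.13 m
W3–W9: 899.76 m
W4–W5: 1454.66 m
W4–W6: 1132.15 m
W4–W7: 1305.55 m
W4–W8: 1250.16 m
W4–W9: 1595.60 m
W5–W6: 1159.11 m
W5–W7: 791.80 m
W5–W8: 1113.09 m
W5–W9: 240.28 m
W6–W7: 1639.22 m
W6–W8: 139.11 m
W6–W9: 1397.43 m
W7–W8: 1654.29 m
W7–W9: 698.93 m
W8–W9: 1353.31 m
Closest pair: W6–W8 at 139.11 m.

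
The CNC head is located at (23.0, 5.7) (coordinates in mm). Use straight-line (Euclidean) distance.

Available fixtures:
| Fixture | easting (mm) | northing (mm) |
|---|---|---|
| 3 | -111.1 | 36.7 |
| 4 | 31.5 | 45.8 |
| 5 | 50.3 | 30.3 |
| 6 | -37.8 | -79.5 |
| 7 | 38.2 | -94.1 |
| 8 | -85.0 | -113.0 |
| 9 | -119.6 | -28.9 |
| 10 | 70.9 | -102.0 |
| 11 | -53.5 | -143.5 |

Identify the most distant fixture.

11

Distances from (23.0, 5.7):
3: 137.6 mm
4: 41.0 mm
5: 36.7 mm
6: 104.7 mm
7: 101.0 mm
8: 160.5 mm
9: 146.7 mm
10: 117.9 mm
11: 167.7 mm
Maximum: 11 at 167.7 mm.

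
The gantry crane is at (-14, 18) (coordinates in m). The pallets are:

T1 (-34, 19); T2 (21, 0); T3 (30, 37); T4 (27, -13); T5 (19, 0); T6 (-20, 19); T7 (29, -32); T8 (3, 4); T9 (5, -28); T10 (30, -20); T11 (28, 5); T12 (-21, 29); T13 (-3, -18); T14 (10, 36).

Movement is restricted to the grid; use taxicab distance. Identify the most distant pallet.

T7

Distances from (-14, 18):
T1: 21 m
T2: 53 m
T3: 63 m
T4: 72 m
T5: 51 m
T6: 7 m
T7: 93 m
T8: 31 m
T9: 65 m
T10: 82 m
T11: 55 m
T12: 18 m
T13: 47 m
T14: 42 m
Maximum: T7 at 93 m.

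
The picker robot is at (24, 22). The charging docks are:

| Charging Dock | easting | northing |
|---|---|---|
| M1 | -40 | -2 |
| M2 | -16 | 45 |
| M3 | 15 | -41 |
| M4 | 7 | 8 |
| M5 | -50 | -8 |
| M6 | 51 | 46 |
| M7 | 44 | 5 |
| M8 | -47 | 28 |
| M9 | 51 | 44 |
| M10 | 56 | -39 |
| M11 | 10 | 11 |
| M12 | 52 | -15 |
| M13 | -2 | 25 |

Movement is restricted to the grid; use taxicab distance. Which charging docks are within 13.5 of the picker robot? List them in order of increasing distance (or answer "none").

none

Distances from (24, 22):
M1: 88
M2: 63
M3: 72
M4: 31
M5: 104
M6: 51
M7: 37
M8: 77
M9: 49
M10: 93
M11: 25
M12: 65
M13: 29
Threshold 13.5: none within range.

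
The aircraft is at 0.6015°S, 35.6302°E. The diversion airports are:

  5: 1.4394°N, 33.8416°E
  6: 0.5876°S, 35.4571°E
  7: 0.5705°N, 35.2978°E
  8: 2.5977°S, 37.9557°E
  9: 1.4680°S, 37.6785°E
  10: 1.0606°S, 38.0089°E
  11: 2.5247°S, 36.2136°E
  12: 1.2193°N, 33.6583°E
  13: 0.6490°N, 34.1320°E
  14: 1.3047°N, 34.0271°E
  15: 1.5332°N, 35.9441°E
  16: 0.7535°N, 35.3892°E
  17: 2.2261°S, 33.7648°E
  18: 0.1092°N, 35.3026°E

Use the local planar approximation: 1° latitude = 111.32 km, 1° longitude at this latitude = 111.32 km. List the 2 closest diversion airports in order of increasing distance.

Distances from 0.6015°S, 35.6302°E:
5: 302.0931 km
6: 19.3315 km
7: 135.6129 km
8: 341.1693 km
9: 247.5802 km
10: 269.6837 km
11: 223.7242 km
12: 298.7797 km
13: 217.2410 km
14: 277.2634 km
15: 240.1902 km
16: 153.2058 km
17: 275.3689 km
18: 87.1157 km
Sorted: 6 (19.3315 km) < 18 (87.1157 km) < 7 (135.6129 km) < 16 (153.2058 km) < …

6, 18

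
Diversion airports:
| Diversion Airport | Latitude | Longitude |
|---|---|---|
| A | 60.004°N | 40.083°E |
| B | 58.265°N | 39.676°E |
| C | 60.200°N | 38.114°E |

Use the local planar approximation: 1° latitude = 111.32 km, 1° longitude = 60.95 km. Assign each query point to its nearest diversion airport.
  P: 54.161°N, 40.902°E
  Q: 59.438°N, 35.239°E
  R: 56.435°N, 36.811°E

P→B; Q→C; R→B

P at 54.161°N, 40.902°E:
  A: 652.355 km
  B: 462.928 km
  C: 693.406 km
  → nearest: B (462.928 km)
Q at 59.438°N, 35.239°E:
  A: 301.890 km
  B: 300.310 km
  C: 194.683 km
  → nearest: C (194.683 km)
R at 56.435°N, 36.811°E:
  A: 444.545 km
  B: 268.315 km
  C: 426.578 km
  → nearest: B (268.315 km)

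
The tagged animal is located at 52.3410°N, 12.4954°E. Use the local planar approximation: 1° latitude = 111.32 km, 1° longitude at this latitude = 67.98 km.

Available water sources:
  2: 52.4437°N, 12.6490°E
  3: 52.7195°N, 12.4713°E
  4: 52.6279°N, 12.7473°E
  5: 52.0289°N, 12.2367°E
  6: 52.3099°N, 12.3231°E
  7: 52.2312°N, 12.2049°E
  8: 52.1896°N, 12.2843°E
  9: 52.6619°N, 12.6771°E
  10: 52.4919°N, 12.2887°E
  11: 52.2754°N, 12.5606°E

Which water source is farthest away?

Distances from 52.3410°N, 12.4954°E:
2: 15.4833 km
3: 42.1665 km
4: 36.2388 km
5: 38.9404 km
6: 12.2139 km
7: 23.2248 km
8: 22.1357 km
9: 37.7978 km
10: 21.9003 km
11: 8.5424 km
Maximum: 3 at 42.1665 km.

3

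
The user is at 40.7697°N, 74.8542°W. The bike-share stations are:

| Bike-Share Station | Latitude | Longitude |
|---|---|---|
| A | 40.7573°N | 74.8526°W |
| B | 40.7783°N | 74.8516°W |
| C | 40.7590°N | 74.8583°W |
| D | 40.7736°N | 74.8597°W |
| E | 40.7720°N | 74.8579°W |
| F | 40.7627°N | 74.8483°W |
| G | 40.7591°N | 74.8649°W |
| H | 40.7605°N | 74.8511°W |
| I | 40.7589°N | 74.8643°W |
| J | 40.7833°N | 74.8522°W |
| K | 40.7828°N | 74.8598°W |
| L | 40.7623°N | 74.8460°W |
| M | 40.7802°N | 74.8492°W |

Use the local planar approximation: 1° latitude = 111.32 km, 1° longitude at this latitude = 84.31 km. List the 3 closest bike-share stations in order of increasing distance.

E, D, F

Distances from 40.7697°N, 74.8542°W:
A: 1.3869 km
B: 0.9821 km
C: 1.2403 km
D: 0.6352 km
E: 0.4036 km
F: 0.9245 km
G: 1.4853 km
H: 1.0570 km
I: 1.4733 km
J: 1.5233 km
K: 1.5328 km
L: 1.0754 km
M: 1.2426 km
Sorted: E (0.4036 km) < D (0.6352 km) < F (0.9245 km) < B (0.9821 km) < H (1.0570 km) < …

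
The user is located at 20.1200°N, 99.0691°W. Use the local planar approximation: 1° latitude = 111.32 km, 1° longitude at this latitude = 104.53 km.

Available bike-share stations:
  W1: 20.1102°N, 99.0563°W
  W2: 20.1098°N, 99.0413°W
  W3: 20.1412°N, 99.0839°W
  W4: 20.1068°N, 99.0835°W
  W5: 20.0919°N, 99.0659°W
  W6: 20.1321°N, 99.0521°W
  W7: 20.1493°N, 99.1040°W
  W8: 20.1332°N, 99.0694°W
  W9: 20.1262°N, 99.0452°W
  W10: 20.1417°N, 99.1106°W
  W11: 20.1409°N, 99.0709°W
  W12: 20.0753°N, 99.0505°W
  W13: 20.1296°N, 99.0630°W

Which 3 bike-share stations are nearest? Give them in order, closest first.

W13, W8, W1

Distances from 20.1200°N, 99.0691°W:
W1: 1.7264 km
W2: 3.1199 km
W3: 2.8219 km
W4: 2.1036 km
W5: 3.1459 km
W6: 2.2298 km
W7: 4.8936 km
W8: 1.4698 km
W9: 2.5919 km
W10: 4.9652 km
W11: 2.3342 km
W12: 5.3424 km
W13: 1.2444 km
Sorted: W13 (1.2444 km) < W8 (1.4698 km) < W1 (1.7264 km) < W4 (2.1036 km) < W6 (2.2298 km) < …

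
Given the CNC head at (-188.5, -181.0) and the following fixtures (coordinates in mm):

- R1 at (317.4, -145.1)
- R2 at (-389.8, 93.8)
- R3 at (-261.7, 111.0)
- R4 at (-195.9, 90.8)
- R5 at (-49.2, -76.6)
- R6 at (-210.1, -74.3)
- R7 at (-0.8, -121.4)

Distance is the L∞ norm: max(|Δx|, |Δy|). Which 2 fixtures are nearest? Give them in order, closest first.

R6, R5

Distances from (-188.5, -181.0):
R1: max(|505.9|, |35.9|) = 505.9 mm
R2: max(|-201.3|, |274.8|) = 274.8 mm
R3: max(|-73.2|, |292.0|) = 292.0 mm
R4: max(|-7.4|, |271.8|) = 271.8 mm
R5: max(|139.3|, |104.4|) = 139.3 mm
R6: max(|-21.6|, |106.7|) = 106.7 mm
R7: max(|187.7|, |59.6|) = 187.7 mm
Sorted: R6 (106.7 mm) < R5 (139.3 mm) < R7 (187.7 mm) < R4 (271.8 mm) < …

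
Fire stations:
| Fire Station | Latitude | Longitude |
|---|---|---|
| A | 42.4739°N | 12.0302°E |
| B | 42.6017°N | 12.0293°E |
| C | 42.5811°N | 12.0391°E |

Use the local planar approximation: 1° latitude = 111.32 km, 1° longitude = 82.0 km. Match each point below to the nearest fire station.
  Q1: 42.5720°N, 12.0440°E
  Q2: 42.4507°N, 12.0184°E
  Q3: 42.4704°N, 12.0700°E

Q1 at 42.5720°N, 12.0440°E:
  A: √((-0.0981·111.32)² + (-0.0138·82.0)²) = √(119.257146 + 1.280519) = 10.9790 km
  B: √((0.0297·111.32)² + (-0.0147·82.0)²) = √(10.930985 + 1.452989) = 3.5191 km
  C: √((0.0091·111.32)² + (-0.0049·82.0)²) = √(1.026193 + 0.161443) = 1.0898 km
  → nearest: C (1.0898 km)
Q2 at 42.4507°N, 12.0184°E:
  A: √((0.0232·111.32)² + (0.0118·82.0)²) = √(6.669947 + 0.936250) = 2.7579 km
  B: √((0.1510·111.32)² + (0.0109·82.0)²) = √(282.553239 + 0.798878) = 16.8331 km
  C: √((0.1304·111.32)² + (0.0207·82.0)²) = √(210.717972 + 2.881167) = 14.6150 km
  → nearest: A (2.7579 km)
Q3 at 42.4704°N, 12.0700°E:
  A: √((0.0035·111.32)² + (-0.0398·82.0)²) = √(0.151804 + 10.651085) = 3.2868 km
  B: √((0.1313·111.32)² + (-0.0407·82.0)²) = √(213.636693 + 11.138239) = 14.9925 km
  C: √((0.1107·111.32)² + (-0.0309·82.0)²) = √(151.859385 + 6.420142) = 12.5809 km
  → nearest: A (3.2868 km)

Q1→C; Q2→A; Q3→A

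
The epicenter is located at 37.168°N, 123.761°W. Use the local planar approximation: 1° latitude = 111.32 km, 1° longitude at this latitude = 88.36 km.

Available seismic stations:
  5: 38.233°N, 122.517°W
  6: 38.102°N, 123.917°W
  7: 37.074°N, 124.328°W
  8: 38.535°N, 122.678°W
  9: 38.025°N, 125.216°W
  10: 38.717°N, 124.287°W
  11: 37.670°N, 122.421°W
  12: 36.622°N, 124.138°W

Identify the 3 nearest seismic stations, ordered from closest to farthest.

Distances from 37.168°N, 123.761°W:
5: √((1.065·111.32)² + (1.244·88.36)²) = √(14055.47771 + 12082.37123) = 161.672 km
6: √((0.934·111.32)² + (-0.156·88.36)²) = √(10810.35978 + 190.00307) = 104.883 km
7: √((-0.094·111.32)² + (-0.567·88.36)²) = √(109.49697 + 2510.02202) = 51.181 km
8: √((1.367·111.32)² + (1.083·88.36)²) = √(23157.06019 + 9157.31867) = 179.762 km
9: √((0.857·111.32)² + (-1.455·88.36)²) = √(9101.39659 + 16528.65067) = 160.094 km
10: √((1.549·111.32)² + (-0.526·88.36)²) = √(29733.71887 + 2160.14499) = 178.589 km
11: √((0.502·111.32)² + (1.340·88.36)²) = √(3122.86945 + 14019.12833) = 130.927 km
12: √((-0.546·111.32)² + (-0.377·88.36)²) = √(3694.29592 + 1109.67069) = 69.311 km
Sorted: 7 (51.181 km) < 12 (69.311 km) < 6 (104.883 km) < 11 (130.927 km) < 9 (160.094 km) < …

7, 12, 6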